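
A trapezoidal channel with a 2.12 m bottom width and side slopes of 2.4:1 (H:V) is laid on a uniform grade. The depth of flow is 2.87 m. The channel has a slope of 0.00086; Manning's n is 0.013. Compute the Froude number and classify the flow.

subcritical

With bottom width b = 2.12 m and side slope z = 2.4: A = (b + zy)y = (2.12 + 2.4×2.87)×2.87 = 25.85 m²; P = b + 2y√(1+z²) = 2.12 + 2×2.87×2.6 = 17.04 m.
Hydraulic radius R = A/P = 25.85/17.04 = 1.517 m.
V = (1/n) R^(2/3) √S = (1/0.013) × 1.517^(2/3) × √0.00086 = 2.978 m/s. Hydraulic depth D_h = A/T = 25.85/15.9 = 1.626 m.
Froude number Fr = V/√(g·D_h) = 2.978/√(9.81×1.626) = 0.746, which is less than 1, so the flow is subcritical.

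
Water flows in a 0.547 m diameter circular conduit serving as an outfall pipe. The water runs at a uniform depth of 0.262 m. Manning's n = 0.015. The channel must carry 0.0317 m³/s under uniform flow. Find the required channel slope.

S = 0.000269

For a circular section of diameter D = 0.547 m at depth y = 0.262 m, the central angle is θ = 2 arccos(1 − 2y/D) = 3.057 rad. Then A = (D²/8)(θ − sin θ) = 0.1112 m² and P = Dθ/2 = 0.8362 m.
Hydraulic radius R = A/P = 0.1112/0.8362 = 0.133 m.
From Manning's equation, S = [nQ / (1 A R^(2/3))]² = [0.015 × 0.0317 / (1 × 0.1112 × 0.133^(2/3))]² = 0.000269.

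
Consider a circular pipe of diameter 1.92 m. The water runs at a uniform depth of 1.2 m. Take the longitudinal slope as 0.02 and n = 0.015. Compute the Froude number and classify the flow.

For a circular section of diameter D = 1.92 m at depth y = 1.2 m, the central angle is θ = 2 arccos(1 − 2y/D) = 3.647 rad. Then A = (D²/8)(θ − sin θ) = 1.904 m² and P = Dθ/2 = 3.501 m.
Hydraulic radius R = A/P = 1.904/3.501 = 0.5437 m.
V = (1/n) R^(2/3) √S = (1/0.015) × 0.5437^(2/3) × √0.02 = 6.281 m/s. Hydraulic depth D_h = A/T = 1.904/1.859 = 1.024 m.
Froude number Fr = V/√(g·D_h) = 6.281/√(9.81×1.024) = 1.98, which is greater than 1, so the flow is supercritical.

supercritical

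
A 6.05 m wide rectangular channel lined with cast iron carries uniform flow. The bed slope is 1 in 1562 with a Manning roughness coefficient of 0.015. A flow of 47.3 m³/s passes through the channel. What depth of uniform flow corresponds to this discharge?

Manning's equation rearranged: A R^(2/3) = nQ / (1·√S) = 0.015 × 47.3 / (√0.0006402) = 28.04.
At y = 4.15 m: A R^(2/3) = 36.46 — too large.
At y = 2.6 m: A R^(2/3) = 19.67 — too small.
At y = 3.39 m: A R^(2/3) = 28.04 — ≈ 28.04.

y_n = 3.39 m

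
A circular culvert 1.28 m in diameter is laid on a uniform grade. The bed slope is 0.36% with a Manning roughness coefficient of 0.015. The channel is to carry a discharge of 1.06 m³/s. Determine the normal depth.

Manning's equation rearranged: A R^(2/3) = nQ / (1·√S) = 0.015 × 1.06 / (√0.0036) = 0.265.
Try y = 0.644 m: A R^(2/3) = 0.3042 — too large.
Try y = 0.45 m: A R^(2/3) = 0.1596 — too small.
Try y = 0.594 m: A R^(2/3) = 0.2647 — matches.

y_n = 0.594 m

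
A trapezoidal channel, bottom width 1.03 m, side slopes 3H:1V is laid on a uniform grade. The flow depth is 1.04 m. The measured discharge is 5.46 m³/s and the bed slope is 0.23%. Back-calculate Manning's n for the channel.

n = 0.026

With bottom width b = 1.03 m and side slope z = 3: A = (b + zy)y = (1.03 + 3×1.04)×1.04 = 4.316 m²; P = b + 2y√(1+z²) = 1.03 + 2×1.04×3.162 = 7.608 m.
Hydraulic radius R = A/P = 4.316/7.608 = 0.5673 m.
Rearranging Manning's equation: n = (1/Q) A R^(2/3) S^(1/2) = (1/5.46) × 4.316 × 0.5673^(2/3) × √0.0023 = 0.026.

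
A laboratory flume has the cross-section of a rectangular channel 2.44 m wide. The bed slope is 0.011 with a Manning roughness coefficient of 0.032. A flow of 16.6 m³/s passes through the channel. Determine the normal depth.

y_n = 2.39 m

Manning's equation rearranged: A R^(2/3) = nQ / (1·√S) = 0.032 × 16.6 / (√0.011) = 5.065.
At y = 2.94 m: A R^(2/3) = 6.498 — high.
At y = 2.07 m: A R^(2/3) = 4.234 — low.
At y = 2.39 m: A R^(2/3) = 5.058 — close enough.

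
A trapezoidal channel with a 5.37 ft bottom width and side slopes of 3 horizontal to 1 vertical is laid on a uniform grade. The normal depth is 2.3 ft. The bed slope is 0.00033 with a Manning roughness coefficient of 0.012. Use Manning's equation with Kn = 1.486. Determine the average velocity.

V = 2.84 ft/s

With bottom width b = 5.37 ft and side slope z = 3: A = (b + zy)y = (5.37 + 3×2.3)×2.3 = 28.22 ft²; P = b + 2y√(1+z²) = 5.37 + 2×2.3×3.162 = 19.92 ft.
Hydraulic radius R = A/P = 28.22/19.92 = 1.417 ft.
From Manning's equation, V = (1.486/n) R^(2/3) S^(1/2) = (1.486/0.012) × 1.417^(2/3) × 0.00033^(1/2) = 2.84 ft/s.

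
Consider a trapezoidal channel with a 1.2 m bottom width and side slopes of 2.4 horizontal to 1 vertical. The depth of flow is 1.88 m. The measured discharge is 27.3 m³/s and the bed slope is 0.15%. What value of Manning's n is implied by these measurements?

n = 0.015

With bottom width b = 1.2 m and side slope z = 2.4: A = (b + zy)y = (1.2 + 2.4×1.88)×1.88 = 10.74 m²; P = b + 2y√(1+z²) = 1.2 + 2×1.88×2.6 = 10.98 m.
Hydraulic radius R = A/P = 10.74/10.98 = 0.9784 m.
Rearranging Manning's equation: n = (1/Q) A R^(2/3) S^(1/2) = (1/27.3) × 10.74 × 0.9784^(2/3) × √0.0015 = 0.015.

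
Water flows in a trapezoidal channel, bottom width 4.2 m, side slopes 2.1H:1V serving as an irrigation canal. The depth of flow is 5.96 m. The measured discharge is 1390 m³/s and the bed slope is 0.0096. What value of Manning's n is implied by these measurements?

n = 0.015

With bottom width b = 4.2 m and side slope z = 2.1: A = (b + zy)y = (4.2 + 2.1×5.96)×5.96 = 99.63 m²; P = b + 2y√(1+z²) = 4.2 + 2×5.96×2.326 = 31.93 m.
Hydraulic radius R = A/P = 99.63/31.93 = 3.121 m.
Rearranging Manning's equation: n = (1/Q) A R^(2/3) S^(1/2) = (1/1390) × 99.63 × 3.121^(2/3) × √0.0096 = 0.015.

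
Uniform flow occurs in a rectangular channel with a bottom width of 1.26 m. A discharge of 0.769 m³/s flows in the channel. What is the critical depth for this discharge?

For a rectangular channel, critical depth y_c = (q²/g)^(1/3) where q = Q/b = 0.769/1.26 = 0.6103 m²/s.
So y_c = (0.6103²/9.81)^(1/3) = 0.336 m.

y_c = 0.336 m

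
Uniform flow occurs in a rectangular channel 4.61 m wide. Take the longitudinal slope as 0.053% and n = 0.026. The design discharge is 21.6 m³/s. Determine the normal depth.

Manning's equation rearranged: A R^(2/3) = nQ / (1·√S) = 0.026 × 21.6 / (√0.00053) = 24.39.
Try y = 4.57 m: A R^(2/3) = 28 — too large.
Try y = 3.61 m: A R^(2/3) = 20.89 — too small.
Try y = 4.09 m: A R^(2/3) = 24.42 — ≈ 24.39.

y_n = 4.09 m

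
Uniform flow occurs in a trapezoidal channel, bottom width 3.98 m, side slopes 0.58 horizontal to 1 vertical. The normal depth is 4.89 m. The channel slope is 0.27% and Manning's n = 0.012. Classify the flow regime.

With bottom width b = 3.98 m and side slope z = 0.58: A = (b + zy)y = (3.98 + 0.58×4.89)×4.89 = 33.33 m²; P = b + 2y√(1+z²) = 3.98 + 2×4.89×1.156 = 15.29 m.
Hydraulic radius R = A/P = 33.33/15.29 = 2.181 m.
V = (1/n) R^(2/3) √S = (1/0.012) × 2.181^(2/3) × √0.0027 = 7.281 m/s. Hydraulic depth D_h = A/T = 33.33/9.652 = 3.453 m.
Froude number Fr = V/√(g·D_h) = 7.281/√(9.81×3.453) = 1.25, which is greater than 1, so the flow is supercritical.

supercritical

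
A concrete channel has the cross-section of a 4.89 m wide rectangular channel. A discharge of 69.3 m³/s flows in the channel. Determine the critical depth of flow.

y_c = 2.74 m

For a rectangular channel, critical depth y_c = (q²/g)^(1/3) where q = Q/b = 69.3/4.89 = 14.17 m²/s.
So y_c = (14.17²/9.81)^(1/3) = 2.74 m.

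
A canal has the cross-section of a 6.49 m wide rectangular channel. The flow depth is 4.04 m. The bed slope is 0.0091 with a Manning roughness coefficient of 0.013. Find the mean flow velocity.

V = 10.9 m/s

Flow area A = b·y = 6.49 × 4.04 = 26.22 m². Wetted perimeter P = b + 2y = 6.49 + 2×4.04 = 14.57 m.
Hydraulic radius R = A/P = 26.22/14.57 = 1.8 m.
From Manning's equation, V = (1/n) R^(2/3) S^(1/2) = (1/0.013) × 1.8^(2/3) × 0.0091^(1/2) = 10.9 m/s.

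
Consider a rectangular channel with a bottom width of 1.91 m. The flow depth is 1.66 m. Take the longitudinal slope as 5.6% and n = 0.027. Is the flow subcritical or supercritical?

Flow area A = b·y = 1.91 × 1.66 = 3.171 m². Wetted perimeter P = b + 2y = 1.91 + 2×1.66 = 5.23 m.
Hydraulic radius R = A/P = 3.171/5.23 = 0.6062 m.
V = (1/n) R^(2/3) √S = (1/0.027) × 0.6062^(2/3) × √0.056 = 6.278 m/s. Hydraulic depth D_h = A/T = 3.171/1.91 = 1.66 m.
Froude number Fr = V/√(g·D_h) = 6.278/√(9.81×1.66) = 1.56, which is greater than 1, so the flow is supercritical.

supercritical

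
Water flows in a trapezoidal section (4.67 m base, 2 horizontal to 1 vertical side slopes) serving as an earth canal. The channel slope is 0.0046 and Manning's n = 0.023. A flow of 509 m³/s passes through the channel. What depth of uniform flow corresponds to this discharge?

Manning's equation rearranged: A R^(2/3) = nQ / (1·√S) = 0.023 × 509 / (√0.0046) = 172.6.
Try y = 6.7 m: A R^(2/3) = 278.9 — over.
Try y = 5.44 m: A R^(2/3) = 172.7 — ≈ 172.6.

y_n = 5.44 m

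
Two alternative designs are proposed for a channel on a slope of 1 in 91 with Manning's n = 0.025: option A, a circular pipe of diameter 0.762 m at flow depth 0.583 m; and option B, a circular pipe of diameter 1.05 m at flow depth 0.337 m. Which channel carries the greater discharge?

Channel A: For a circular section of diameter D = 0.762 m at depth y = 0.583 m, the central angle is θ = 2 arccos(1 − 2y/D) = 4.259 rad. Then A = (D²/8)(θ − sin θ) = 0.3744 m² and P = Dθ/2 = 1.623 m. Hydraulic radius R = A/P = 0.3744/1.623 = 0.2307 m. Q_A = (1/0.025)·0.3744·0.2307^(2/3)·√0.01099 = 0.5905 m³/s.
Channel B: For a circular section of diameter D = 1.05 m at depth y = 0.337 m, the central angle is θ = 2 arccos(1 − 2y/D) = 2.409 rad. Then A = (D²/8)(θ − sin θ) = 0.2399 m² and P = Dθ/2 = 1.265 m. Hydraulic radius R = A/P = 0.2399/1.265 = 0.1896 m. Q_B = (1/0.025)·0.2399·0.1896^(2/3)·√0.01099 = 0.332 m³/s.
Q_A = 0.5905 m³/s vs Q_B = 0.332 m³/s, so channel A carries more.

channel A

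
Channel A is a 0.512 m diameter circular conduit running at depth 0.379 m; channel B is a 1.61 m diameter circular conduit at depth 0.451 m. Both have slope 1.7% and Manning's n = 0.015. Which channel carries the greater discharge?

Channel A: For a circular section of diameter D = 0.512 m at depth y = 0.379 m, the central angle is θ = 2 arccos(1 − 2y/D) = 4.144 rad. Then A = (D²/8)(θ − sin θ) = 0.1634 m² and P = Dθ/2 = 1.061 m. Hydraulic radius R = A/P = 0.1634/1.061 = 0.154 m. Q_A = (1/0.015)·0.1634·0.154^(2/3)·√0.017 = 0.4081 m³/s.
Channel B: For a circular section of diameter D = 1.61 m at depth y = 0.451 m, the central angle is θ = 2 arccos(1 − 2y/D) = 2.231 rad. Then A = (D²/8)(θ − sin θ) = 0.4669 m² and P = Dθ/2 = 1.796 m. Hydraulic radius R = A/P = 0.4669/1.796 = 0.26 m. Q_B = (1/0.015)·0.4669·0.26^(2/3)·√0.017 = 1.653 m³/s.
Q_A = 0.4081 m³/s vs Q_B = 1.653 m³/s, so channel B carries more.

channel B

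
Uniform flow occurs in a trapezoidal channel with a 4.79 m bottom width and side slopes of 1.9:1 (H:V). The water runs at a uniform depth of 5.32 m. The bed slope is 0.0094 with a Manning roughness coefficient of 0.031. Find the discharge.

Q = 500 m³/s

With bottom width b = 4.79 m and side slope z = 1.9: A = (b + zy)y = (4.79 + 1.9×5.32)×5.32 = 79.26 m²; P = b + 2y√(1+z²) = 4.79 + 2×5.32×2.147 = 27.64 m.
Hydraulic radius R = A/P = 79.26/27.64 = 2.868 m.
Manning's equation: Q = (1/n) A R^(2/3) S^(1/2) = (1/0.031) × 79.26 × 2.868^(2/3) × 0.0094^(1/2) = 500 m³/s.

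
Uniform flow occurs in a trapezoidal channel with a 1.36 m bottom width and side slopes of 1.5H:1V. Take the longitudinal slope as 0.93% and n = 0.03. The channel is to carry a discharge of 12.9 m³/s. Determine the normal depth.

Manning's equation rearranged: A R^(2/3) = nQ / (1·√S) = 0.03 × 12.9 / (√0.0093) = 4.013.
Try y = 0.995 m: A R^(2/3) = 1.96 — too small.
Try y = 1.55 m: A R^(2/3) = 5.012 — too large.
Try y = 1.4 m: A R^(2/3) = 4.02 — ≈ 4.013.

y_n = 1.4 m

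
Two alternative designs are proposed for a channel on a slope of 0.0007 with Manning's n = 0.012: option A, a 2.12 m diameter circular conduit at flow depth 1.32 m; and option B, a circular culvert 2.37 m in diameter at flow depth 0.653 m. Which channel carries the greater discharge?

channel A

Channel A: For a circular section of diameter D = 2.12 m at depth y = 1.32 m, the central angle is θ = 2 arccos(1 − 2y/D) = 3.637 rad. Then A = (D²/8)(θ − sin θ) = 2.311 m² and P = Dθ/2 = 3.855 m. Hydraulic radius R = A/P = 2.311/3.855 = 0.5993 m. Q_A = (1/0.012)·2.311·0.5993^(2/3)·√0.0007 = 3.621 m³/s.
Channel B: For a circular section of diameter D = 2.37 m at depth y = 0.653 m, the central angle is θ = 2 arccos(1 − 2y/D) = 2.21 rad. Then A = (D²/8)(θ − sin θ) = 0.9886 m² and P = Dθ/2 = 2.619 m. Hydraulic radius R = A/P = 0.9886/2.619 = 0.3774 m. Q_B = (1/0.012)·0.9886·0.3774^(2/3)·√0.0007 = 1.138 m³/s.
Q_A = 3.621 m³/s vs Q_B = 1.138 m³/s, so channel A carries more.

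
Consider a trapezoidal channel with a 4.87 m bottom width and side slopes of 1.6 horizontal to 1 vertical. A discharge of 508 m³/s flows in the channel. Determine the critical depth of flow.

At critical depth, Q² T / (g A³) = 1, i.e. A³/T = Q²/g = 508²/9.81 = 26310.
Try y = 4.45 m: A³/T = 7948 — short.
Try y = 7.35 m: A³/T = 64320 — over.
Try y = 5.95 m: A³/T = 26250 — ≈ 26310.

y_c = 5.95 m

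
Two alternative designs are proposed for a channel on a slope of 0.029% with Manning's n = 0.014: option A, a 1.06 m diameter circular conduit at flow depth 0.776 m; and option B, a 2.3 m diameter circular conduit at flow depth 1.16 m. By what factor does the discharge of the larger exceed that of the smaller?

4.52

Channel A: For a circular section of diameter D = 1.06 m at depth y = 0.776 m, the central angle is θ = 2 arccos(1 − 2y/D) = 4.107 rad. Then A = (D²/8)(θ − sin θ) = 0.6923 m² and P = Dθ/2 = 2.177 m. Hydraulic radius R = A/P = 0.6923/2.177 = 0.3181 m. Q_A = (1/0.014)·0.6923·0.3181^(2/3)·√0.00029 = 0.3924 m³/s.
Channel B: For a circular section of diameter D = 2.3 m at depth y = 1.16 m, the central angle is θ = 2 arccos(1 − 2y/D) = 3.159 rad. Then A = (D²/8)(θ − sin θ) = 2.1 m² and P = Dθ/2 = 3.633 m. Hydraulic radius R = A/P = 2.1/3.633 = 0.5782 m. Q_B = (1/0.014)·2.1·0.5782^(2/3)·√0.00029 = 1.773 m³/s.
The larger discharge is 1.773 m³/s and the smaller is 0.3924 m³/s; the ratio is 4.52.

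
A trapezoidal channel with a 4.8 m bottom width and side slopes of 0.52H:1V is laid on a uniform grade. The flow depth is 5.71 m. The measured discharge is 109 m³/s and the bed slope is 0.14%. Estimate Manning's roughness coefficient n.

n = 0.0281

With bottom width b = 4.8 m and side slope z = 0.52: A = (b + zy)y = (4.8 + 0.52×5.71)×5.71 = 44.36 m²; P = b + 2y√(1+z²) = 4.8 + 2×5.71×1.127 = 17.67 m.
Hydraulic radius R = A/P = 44.36/17.67 = 2.51 m.
Rearranging Manning's equation: n = (1/Q) A R^(2/3) S^(1/2) = (1/109) × 44.36 × 2.51^(2/3) × √0.0014 = 0.0281.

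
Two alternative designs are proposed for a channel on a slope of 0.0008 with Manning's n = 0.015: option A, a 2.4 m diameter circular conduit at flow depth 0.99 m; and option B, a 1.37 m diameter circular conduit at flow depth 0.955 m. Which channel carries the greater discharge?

Channel A: For a circular section of diameter D = 2.4 m at depth y = 0.99 m, the central angle is θ = 2 arccos(1 − 2y/D) = 2.79 rad. Then A = (D²/8)(θ − sin θ) = 1.761 m² and P = Dθ/2 = 3.348 m. Hydraulic radius R = A/P = 1.761/3.348 = 0.5259 m. Q_A = (1/0.015)·1.761·0.5259^(2/3)·√0.0008 = 2.163 m³/s.
Channel B: For a circular section of diameter D = 1.37 m at depth y = 0.955 m, the central angle is θ = 2 arccos(1 − 2y/D) = 3.952 rad. Then A = (D²/8)(θ − sin θ) = 1.097 m² and P = Dθ/2 = 2.707 m. Hydraulic radius R = A/P = 1.097/2.707 = 0.4053 m. Q_B = (1/0.015)·1.097·0.4053^(2/3)·√0.0008 = 1.133 m³/s.
Q_A = 2.163 m³/s vs Q_B = 1.133 m³/s, so channel A carries more.

channel A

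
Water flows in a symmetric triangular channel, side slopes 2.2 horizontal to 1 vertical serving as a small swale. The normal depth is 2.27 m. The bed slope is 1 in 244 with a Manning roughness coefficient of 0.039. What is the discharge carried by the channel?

For a triangular section with side slope z = 2.2: A = zy² = 2.2×2.27² = 11.34 m²; P = 2y√(1+z²) = 2×2.27×2.417 = 10.97 m.
Hydraulic radius R = A/P = 11.34/10.97 = 1.033 m.
Manning's equation: Q = (1/n) A R^(2/3) S^(1/2) = (1/0.039) × 11.34 × 1.033^(2/3) × 0.004098^(1/2) = 19 m³/s.

Q = 19 m³/s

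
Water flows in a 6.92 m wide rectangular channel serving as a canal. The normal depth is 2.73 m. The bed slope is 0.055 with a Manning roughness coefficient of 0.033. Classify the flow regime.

supercritical

Flow area A = b·y = 6.92 × 2.73 = 18.89 m². Wetted perimeter P = b + 2y = 6.92 + 2×2.73 = 12.38 m.
Hydraulic radius R = A/P = 18.89/12.38 = 1.526 m.
V = (1/n) R^(2/3) √S = (1/0.033) × 1.526^(2/3) × √0.055 = 9.42 m/s. Hydraulic depth D_h = A/T = 18.89/6.92 = 2.73 m.
Froude number Fr = V/√(g·D_h) = 9.42/√(9.81×2.73) = 1.82, which is greater than 1, so the flow is supercritical.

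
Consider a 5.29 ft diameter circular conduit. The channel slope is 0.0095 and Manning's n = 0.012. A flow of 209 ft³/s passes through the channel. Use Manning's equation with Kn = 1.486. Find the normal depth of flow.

Manning's equation rearranged: A R^(2/3) = nQ / (1.486·√S) = 0.012 × 209 / (1.486 × √0.0095) = 17.32.
Try y = 3.96 ft: A R^(2/3) = 24.09 — over.
Try y = 2.77 ft: A R^(2/3) = 14.31 — short.
Try y = 3.12 ft: A R^(2/3) = 17.33 — ≈ 17.32.

y_n = 3.12 ft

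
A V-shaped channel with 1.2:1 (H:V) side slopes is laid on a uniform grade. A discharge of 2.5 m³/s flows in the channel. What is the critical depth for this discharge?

y_c = 0.976 m

At critical depth, Q² T / (g A³) = 1, i.e. A³/T = Q²/g = 2.5²/9.81 = 0.6371.
Try y = 0.721 m: A³/T = 0.1403 — too small.
Try y = 1.08 m: A³/T = 1.058 — too large.
Try y = 0.976 m: A³/T = 0.6376 — ≈ 0.6371.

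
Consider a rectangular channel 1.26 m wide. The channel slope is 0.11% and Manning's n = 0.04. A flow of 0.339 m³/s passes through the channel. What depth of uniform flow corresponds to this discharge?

Manning's equation rearranged: A R^(2/3) = nQ / (1·√S) = 0.04 × 0.339 / (√0.0011) = 0.4088.
Try y = 0.577 m: A R^(2/3) = 0.3267 — short.
Try y = 0.862 m: A R^(2/3) = 0.5537 — over.
Try y = 0.683 m: A R^(2/3) = 0.4091 — ≈ 0.4088.

y_n = 0.683 m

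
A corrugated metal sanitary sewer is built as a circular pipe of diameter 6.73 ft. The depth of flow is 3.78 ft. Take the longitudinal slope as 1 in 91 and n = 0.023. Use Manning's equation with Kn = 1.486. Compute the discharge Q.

Q = 206 ft³/s

For a circular section of diameter D = 6.73 ft at depth y = 3.78 ft, the central angle is θ = 2 arccos(1 − 2y/D) = 3.389 rad. Then A = (D²/8)(θ − sin θ) = 20.57 ft² and P = Dθ/2 = 11.4 ft.
Hydraulic radius R = A/P = 20.57/11.4 = 1.804 ft.
Manning's equation: Q = (1.486/n) A R^(2/3) S^(1/2) = (1.486/0.023) × 20.57 × 1.804^(2/3) × 0.01099^(1/2) = 206 ft³/s.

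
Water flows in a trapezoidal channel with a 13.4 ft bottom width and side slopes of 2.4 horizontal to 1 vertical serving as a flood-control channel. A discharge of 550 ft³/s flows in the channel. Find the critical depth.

y_c = 3.09 ft

At critical depth, Q² T / (g A³) = 1, i.e. A³/T = Q²/g = 550²/32.2 = 9394.
Try y = 2.75 ft: A³/T = 6255 — short.
Try y = 3.86 ft: A³/T = 20970 — over.
Try y = 3.09 ft: A³/T = 9426 — close enough.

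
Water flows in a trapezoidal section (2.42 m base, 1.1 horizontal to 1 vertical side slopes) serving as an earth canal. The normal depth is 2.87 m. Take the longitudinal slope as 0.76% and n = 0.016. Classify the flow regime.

supercritical

With bottom width b = 2.42 m and side slope z = 1.1: A = (b + zy)y = (2.42 + 1.1×2.87)×2.87 = 16.01 m²; P = b + 2y√(1+z²) = 2.42 + 2×2.87×1.487 = 10.95 m.
Hydraulic radius R = A/P = 16.01/10.95 = 1.461 m.
V = (1/n) R^(2/3) √S = (1/0.016) × 1.461^(2/3) × √0.0076 = 7.016 m/s. Hydraulic depth D_h = A/T = 16.01/8.734 = 1.833 m.
Froude number Fr = V/√(g·D_h) = 7.016/√(9.81×1.833) = 1.65, which is greater than 1, so the flow is supercritical.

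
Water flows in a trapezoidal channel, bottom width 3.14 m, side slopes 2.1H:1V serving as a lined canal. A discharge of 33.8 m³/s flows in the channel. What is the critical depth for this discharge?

y_c = 1.61 m

At critical depth, Q² T / (g A³) = 1, i.e. A³/T = Q²/g = 33.8²/9.81 = 116.5.
At y = 1.84 m: A³/T = 196.9 — over.
At y = 1.61 m: A³/T = 116.9 — matches.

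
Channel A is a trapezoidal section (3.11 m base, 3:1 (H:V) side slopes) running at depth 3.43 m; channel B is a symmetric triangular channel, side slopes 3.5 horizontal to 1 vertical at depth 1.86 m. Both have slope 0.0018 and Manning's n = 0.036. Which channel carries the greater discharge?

channel A

Channel A: With bottom width b = 3.11 m and side slope z = 3: A = (b + zy)y = (3.11 + 3×3.43)×3.43 = 45.96 m²; P = b + 2y√(1+z²) = 3.11 + 2×3.43×3.162 = 24.8 m. Hydraulic radius R = A/P = 45.96/24.8 = 1.853 m. Q_A = (1/0.036)·45.96·1.853^(2/3)·√0.0018 = 81.72 m³/s.
Channel B: For a triangular section with side slope z = 3.5: A = zy² = 3.5×1.86² = 12.11 m²; P = 2y√(1+z²) = 2×1.86×3.64 = 13.54 m. Hydraulic radius R = A/P = 12.11/13.54 = 0.8942 m. Q_B = (1/0.036)·12.11·0.8942^(2/3)·√0.0018 = 13.25 m³/s.
Q_A = 81.72 m³/s vs Q_B = 13.25 m³/s, so channel A carries more.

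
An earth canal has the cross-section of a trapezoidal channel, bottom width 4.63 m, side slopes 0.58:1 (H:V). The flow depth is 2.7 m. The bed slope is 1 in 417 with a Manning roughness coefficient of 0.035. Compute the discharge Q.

With bottom width b = 4.63 m and side slope z = 0.58: A = (b + zy)y = (4.63 + 0.58×2.7)×2.7 = 16.73 m²; P = b + 2y√(1+z²) = 4.63 + 2×2.7×1.156 = 10.87 m.
Hydraulic radius R = A/P = 16.73/10.87 = 1.539 m.
Manning's equation: Q = (1/n) A R^(2/3) S^(1/2) = (1/0.035) × 16.73 × 1.539^(2/3) × 0.002398^(1/2) = 31.2 m³/s.

Q = 31.2 m³/s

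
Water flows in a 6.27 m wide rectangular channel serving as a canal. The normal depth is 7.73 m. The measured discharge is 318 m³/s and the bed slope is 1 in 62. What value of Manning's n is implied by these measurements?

Flow area A = b·y = 6.27 × 7.73 = 48.47 m². Wetted perimeter P = b + 2y = 6.27 + 2×7.73 = 21.73 m.
Hydraulic radius R = A/P = 48.47/21.73 = 2.23 m.
Rearranging Manning's equation: n = (1/Q) A R^(2/3) S^(1/2) = (1/318) × 48.47 × 2.23^(2/3) × √0.01613 = 0.033.

n = 0.033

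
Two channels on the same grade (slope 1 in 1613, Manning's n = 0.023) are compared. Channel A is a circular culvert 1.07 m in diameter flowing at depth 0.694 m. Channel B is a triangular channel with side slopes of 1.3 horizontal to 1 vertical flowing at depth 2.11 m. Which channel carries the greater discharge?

channel B

Channel A: For a circular section of diameter D = 1.07 m at depth y = 0.694 m, the central angle is θ = 2 arccos(1 − 2y/D) = 3.745 rad. Then A = (D²/8)(θ − sin θ) = 0.6172 m² and P = Dθ/2 = 2.004 m. Hydraulic radius R = A/P = 0.6172/2.004 = 0.308 m. Q_A = (1/0.023)·0.6172·0.308^(2/3)·√0.00062 = 0.3048 m³/s.
Channel B: For a triangular section with side slope z = 1.3: A = zy² = 1.3×2.11² = 5.788 m²; P = 2y√(1+z²) = 2×2.11×1.64 = 6.921 m. Hydraulic radius R = A/P = 5.788/6.921 = 0.8362 m. Q_B = (1/0.023)·5.788·0.8362^(2/3)·√0.00062 = 5.561 m³/s.
Q_A = 0.3048 m³/s vs Q_B = 5.561 m³/s, so channel B carries more.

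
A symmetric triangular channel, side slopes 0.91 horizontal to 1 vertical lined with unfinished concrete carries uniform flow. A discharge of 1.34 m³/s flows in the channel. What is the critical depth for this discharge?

At critical depth, Q² T / (g A³) = 1, i.e. A³/T = Q²/g = 1.34²/9.81 = 0.183.
Try y = 0.633 m: A³/T = 0.04208 — too small.
Try y = 0.99 m: A³/T = 0.3938 — too large.
Try y = 0.849 m: A³/T = 0.1826 — ≈ 0.183.

y_c = 0.849 m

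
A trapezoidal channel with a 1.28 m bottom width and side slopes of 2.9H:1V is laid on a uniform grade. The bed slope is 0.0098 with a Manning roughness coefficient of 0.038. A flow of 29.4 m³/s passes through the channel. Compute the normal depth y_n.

y_n = 1.8 m

Manning's equation rearranged: A R^(2/3) = nQ / (1·√S) = 0.038 × 29.4 / (√0.0098) = 11.29.
At y = 1.95 m: A R^(2/3) = 13.71 — high.
At y = 1.23 m: A R^(2/3) = 4.59 — low.
At y = 1.8 m: A R^(2/3) = 11.3 — ≈ 11.29.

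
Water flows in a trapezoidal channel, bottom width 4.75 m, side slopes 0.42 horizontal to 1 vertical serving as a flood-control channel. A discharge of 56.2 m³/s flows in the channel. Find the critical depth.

y_c = 2.26 m

At critical depth, Q² T / (g A³) = 1, i.e. A³/T = Q²/g = 56.2²/9.81 = 322.
Try y = 2.85 m: A³/T = 681.5 — too large.
Try y = 1.93 m: A³/T = 194 — too small.
Try y = 2.26 m: A³/T = 321.4 — matches.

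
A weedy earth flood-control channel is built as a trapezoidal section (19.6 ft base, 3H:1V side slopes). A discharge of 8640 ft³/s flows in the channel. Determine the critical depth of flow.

y_c = 11.1 ft

At critical depth, Q² T / (g A³) = 1, i.e. A³/T = Q²/g = 8640²/32.2 = 2318000.
At y = 13.3 ft: A³/T = 4986000 — too large.
At y = 8.8 ft: A³/T = 916200 — too small.
At y = 11.1 ft: A³/T = 2349000 — close enough.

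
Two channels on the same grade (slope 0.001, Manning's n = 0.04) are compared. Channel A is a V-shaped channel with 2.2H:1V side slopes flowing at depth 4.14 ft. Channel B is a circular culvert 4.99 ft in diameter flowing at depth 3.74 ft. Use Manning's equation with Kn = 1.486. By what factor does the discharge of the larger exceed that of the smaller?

Channel A: For a triangular section with side slope z = 2.2: A = zy² = 2.2×4.14² = 37.71 ft²; P = 2y√(1+z²) = 2×4.14×2.417 = 20.01 ft. Hydraulic radius R = A/P = 37.71/20.01 = 1.884 ft. Q_A = (1.486/0.04)·37.71·1.884^(2/3)·√0.001 = 67.58 ft³/s.
Channel B: For a circular section of diameter D = 4.99 ft at depth y = 3.74 ft, the central angle is θ = 2 arccos(1 − 2y/D) = 4.186 rad. Then A = (D²/8)(θ − sin θ) = 15.72 ft² and P = Dθ/2 = 10.45 ft. Hydraulic radius R = A/P = 15.72/10.45 = 1.505 ft. Q_B = (1.486/0.04)·15.72·1.505^(2/3)·√0.001 = 24.26 ft³/s.
The larger discharge is 67.58 ft³/s and the smaller is 24.26 ft³/s; the ratio is 2.79.

2.79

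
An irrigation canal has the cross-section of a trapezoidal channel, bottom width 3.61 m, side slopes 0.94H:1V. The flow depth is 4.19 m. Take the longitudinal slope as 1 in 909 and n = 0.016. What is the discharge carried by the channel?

Q = 107 m³/s

With bottom width b = 3.61 m and side slope z = 0.94: A = (b + zy)y = (3.61 + 0.94×4.19)×4.19 = 31.63 m²; P = b + 2y√(1+z²) = 3.61 + 2×4.19×1.372 = 15.11 m.
Hydraulic radius R = A/P = 31.63/15.11 = 2.093 m.
Manning's equation: Q = (1/n) A R^(2/3) S^(1/2) = (1/0.016) × 31.63 × 2.093^(2/3) × 0.0011^(1/2) = 107 m³/s.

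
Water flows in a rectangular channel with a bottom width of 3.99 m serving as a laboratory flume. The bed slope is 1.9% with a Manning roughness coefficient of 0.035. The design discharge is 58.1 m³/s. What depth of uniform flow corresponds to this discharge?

y_n = 3.22 m

Manning's equation rearranged: A R^(2/3) = nQ / (1·√S) = 0.035 × 58.1 / (√0.019) = 14.75.
Trying y = 2.83 m: A R^(2/3) = 12.54 — low.
Trying y = 3.55 m: A R^(2/3) = 16.67 — high.
Trying y = 3.22 m: A R^(2/3) = 14.76 — close enough.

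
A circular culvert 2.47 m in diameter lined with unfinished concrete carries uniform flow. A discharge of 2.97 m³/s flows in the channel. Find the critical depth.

At critical depth, Q² T / (g A³) = 1, i.e. A³/T = Q²/g = 2.97²/9.81 = 0.8992.
Trying y = 0.86 m: A³/T = 1.389 — over.
Trying y = 0.601 m: A³/T = 0.3458 — short.
Trying y = 0.769 m: A³/T = 0.9013 — close enough.

y_c = 0.769 m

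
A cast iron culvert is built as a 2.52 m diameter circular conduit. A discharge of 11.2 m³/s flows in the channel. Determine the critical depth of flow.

At critical depth, Q² T / (g A³) = 1, i.e. A³/T = Q²/g = 11.2²/9.81 = 12.79.
At y = 1.07 m: A³/T = 3.293 — short.
At y = 1.53 m: A³/T = 12.93 — close enough.

y_c = 1.53 m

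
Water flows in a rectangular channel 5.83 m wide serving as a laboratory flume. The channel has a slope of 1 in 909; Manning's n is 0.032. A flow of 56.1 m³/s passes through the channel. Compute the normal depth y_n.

y_n = 5.94 m

Manning's equation rearranged: A R^(2/3) = nQ / (1·√S) = 0.032 × 56.1 / (√0.0011) = 54.12.
Try y = 7.19 m: A R^(2/3) = 68.17 — over.
Try y = 5.94 m: A R^(2/3) = 54.15 — close enough.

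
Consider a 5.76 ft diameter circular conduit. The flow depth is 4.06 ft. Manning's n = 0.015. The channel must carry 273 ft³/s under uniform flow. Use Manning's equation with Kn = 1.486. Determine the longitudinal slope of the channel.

For a circular section of diameter D = 5.76 ft at depth y = 4.06 ft, the central angle is θ = 2 arccos(1 − 2y/D) = 3.986 rad. Then A = (D²/8)(θ − sin θ) = 19.63 ft² and P = Dθ/2 = 11.48 ft.
Hydraulic radius R = A/P = 19.63/11.48 = 1.71 ft.
From Manning's equation, S = [nQ / (1.486 A R^(2/3))]² = [0.015 × 273 / (1.486 × 19.63 × 1.71^(2/3))]² = 0.00964.

S = 0.00964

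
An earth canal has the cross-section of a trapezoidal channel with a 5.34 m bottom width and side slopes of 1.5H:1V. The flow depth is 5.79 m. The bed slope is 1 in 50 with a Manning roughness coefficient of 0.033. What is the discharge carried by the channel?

Q = 739 m³/s

With bottom width b = 5.34 m and side slope z = 1.5: A = (b + zy)y = (5.34 + 1.5×5.79)×5.79 = 81.2 m²; P = b + 2y√(1+z²) = 5.34 + 2×5.79×1.803 = 26.22 m.
Hydraulic radius R = A/P = 81.2/26.22 = 3.098 m.
Manning's equation: Q = (1/n) A R^(2/3) S^(1/2) = (1/0.033) × 81.2 × 3.098^(2/3) × 0.02^(1/2) = 739 m³/s.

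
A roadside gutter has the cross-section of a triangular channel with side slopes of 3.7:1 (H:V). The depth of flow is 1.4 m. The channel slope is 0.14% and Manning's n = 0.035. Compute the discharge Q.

Q = 5.97 m³/s

For a triangular section with side slope z = 3.7: A = zy² = 3.7×1.4² = 7.252 m²; P = 2y√(1+z²) = 2×1.4×3.833 = 10.73 m.
Hydraulic radius R = A/P = 7.252/10.73 = 0.6758 m.
Manning's equation: Q = (1/n) A R^(2/3) S^(1/2) = (1/0.035) × 7.252 × 0.6758^(2/3) × 0.0014^(1/2) = 5.97 m³/s.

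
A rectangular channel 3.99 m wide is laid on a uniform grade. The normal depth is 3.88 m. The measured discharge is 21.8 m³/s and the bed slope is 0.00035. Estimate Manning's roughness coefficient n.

Flow area A = b·y = 3.99 × 3.88 = 15.48 m². Wetted perimeter P = b + 2y = 3.99 + 2×3.88 = 11.75 m.
Hydraulic radius R = A/P = 15.48/11.75 = 1.318 m.
Rearranging Manning's equation: n = (1/Q) A R^(2/3) S^(1/2) = (1/21.8) × 15.48 × 1.318^(2/3) × √0.00035 = 0.016.

n = 0.016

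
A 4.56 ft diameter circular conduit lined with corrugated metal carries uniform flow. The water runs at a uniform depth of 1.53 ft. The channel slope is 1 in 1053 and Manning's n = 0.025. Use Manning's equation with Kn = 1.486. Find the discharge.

Q = 7.92 ft³/s

For a circular section of diameter D = 4.56 ft at depth y = 1.53 ft, the central angle is θ = 2 arccos(1 − 2y/D) = 2.471 rad. Then A = (D²/8)(θ − sin θ) = 4.808 ft² and P = Dθ/2 = 5.634 ft.
Hydraulic radius R = A/P = 4.808/5.634 = 0.8534 ft.
Manning's equation: Q = (1.486/n) A R^(2/3) S^(1/2) = (1.486/0.025) × 4.808 × 0.8534^(2/3) × 0.0009497^(1/2) = 7.92 ft³/s.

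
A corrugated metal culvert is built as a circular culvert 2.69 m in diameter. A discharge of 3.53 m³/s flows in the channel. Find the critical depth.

At critical depth, Q² T / (g A³) = 1, i.e. A³/T = Q²/g = 3.53²/9.81 = 1.27.
At y = 0.577 m: A³/T = 0.3238 — short.
At y = 0.82 m: A³/T = 1.272 — ≈ 1.27.

y_c = 0.82 m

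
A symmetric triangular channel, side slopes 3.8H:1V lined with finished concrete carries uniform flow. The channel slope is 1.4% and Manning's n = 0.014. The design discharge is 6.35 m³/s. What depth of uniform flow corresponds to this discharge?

Manning's equation rearranged: A R^(2/3) = nQ / (1·√S) = 0.014 × 6.35 / (√0.014) = 0.7513.
Trying y = 0.763 m: A R^(2/3) = 1.138 — over.
Trying y = 0.539 m: A R^(2/3) = 0.4504 — short.
Trying y = 0.653 m: A R^(2/3) = 0.7513 — close enough.

y_n = 0.653 m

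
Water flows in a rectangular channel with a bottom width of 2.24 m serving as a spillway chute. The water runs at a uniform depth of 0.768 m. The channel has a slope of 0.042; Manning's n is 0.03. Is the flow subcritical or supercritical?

supercritical

Flow area A = b·y = 2.24 × 0.768 = 1.72 m². Wetted perimeter P = b + 2y = 2.24 + 2×0.768 = 3.776 m.
Hydraulic radius R = A/P = 1.72/3.776 = 0.4556 m.
V = (1/n) R^(2/3) √S = (1/0.03) × 0.4556^(2/3) × √0.042 = 4.045 m/s. Hydraulic depth D_h = A/T = 1.72/2.24 = 0.768 m.
Froude number Fr = V/√(g·D_h) = 4.045/√(9.81×0.768) = 1.47, which is greater than 1, so the flow is supercritical.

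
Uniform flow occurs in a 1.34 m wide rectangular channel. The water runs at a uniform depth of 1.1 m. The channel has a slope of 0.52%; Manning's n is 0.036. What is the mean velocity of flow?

V = 1.12 m/s

Flow area A = b·y = 1.34 × 1.1 = 1.474 m². Wetted perimeter P = b + 2y = 1.34 + 2×1.1 = 3.54 m.
Hydraulic radius R = A/P = 1.474/3.54 = 0.4164 m.
From Manning's equation, V = (1/n) R^(2/3) S^(1/2) = (1/0.036) × 0.4164^(2/3) × 0.0052^(1/2) = 1.12 m/s.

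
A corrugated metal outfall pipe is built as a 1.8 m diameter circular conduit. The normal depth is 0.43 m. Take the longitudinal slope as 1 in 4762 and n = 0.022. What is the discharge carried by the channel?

For a circular section of diameter D = 1.8 m at depth y = 0.43 m, the central angle is θ = 2 arccos(1 − 2y/D) = 2.043 rad. Then A = (D²/8)(θ − sin θ) = 0.4665 m² and P = Dθ/2 = 1.838 m.
Hydraulic radius R = A/P = 0.4665/1.838 = 0.2538 m.
Manning's equation: Q = (1/n) A R^(2/3) S^(1/2) = (1/0.022) × 0.4665 × 0.2538^(2/3) × 0.00021^(1/2) = 0.123 m³/s.

Q = 0.123 m³/s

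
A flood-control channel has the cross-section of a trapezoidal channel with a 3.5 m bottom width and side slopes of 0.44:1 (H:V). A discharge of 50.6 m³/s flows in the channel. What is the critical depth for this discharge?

At critical depth, Q² T / (g A³) = 1, i.e. A³/T = Q²/g = 50.6²/9.81 = 261.
Trying y = 2.2 m: A³/T = 174.7 — too small.
Trying y = 2.48 m: A³/T = 259.8 — close enough.

y_c = 2.48 m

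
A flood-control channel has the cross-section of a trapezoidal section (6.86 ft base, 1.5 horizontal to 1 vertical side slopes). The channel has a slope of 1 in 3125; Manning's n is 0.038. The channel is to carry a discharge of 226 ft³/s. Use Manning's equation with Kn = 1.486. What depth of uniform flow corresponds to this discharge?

Manning's equation rearranged: A R^(2/3) = nQ / (1.486·√S) = 0.038 × 226 / (1.486 × √0.00032) = 323.1.
Trying y = 8.86 ft: A R^(2/3) = 493.8 — high.
Trying y = 6.37 ft: A R^(2/3) = 241.3 — low.
Trying y = 7.3 ft: A R^(2/3) = 323.1 — close enough.

y_n = 7.3 ft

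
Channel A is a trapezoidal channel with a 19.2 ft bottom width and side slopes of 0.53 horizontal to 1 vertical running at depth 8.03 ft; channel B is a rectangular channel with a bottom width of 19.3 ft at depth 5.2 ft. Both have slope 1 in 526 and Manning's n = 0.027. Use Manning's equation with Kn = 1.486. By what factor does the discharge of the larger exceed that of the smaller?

Channel A: With bottom width b = 19.2 ft and side slope z = 0.53: A = (b + zy)y = (19.2 + 0.53×8.03)×8.03 = 188.4 ft²; P = b + 2y√(1+z²) = 19.2 + 2×8.03×1.132 = 37.38 ft. Hydraulic radius R = A/P = 188.4/37.38 = 5.039 ft. Q_A = (1.486/0.027)·188.4·5.039^(2/3)·√0.001901 = 1329 ft³/s.
Channel B: Flow area A = b·y = 19.3 × 5.2 = 100.4 ft². Wetted perimeter P = b + 2y = 19.3 + 2×5.2 = 29.7 ft. Hydraulic radius R = A/P = 100.4/29.7 = 3.379 ft. Q_B = (1.486/0.027)·100.4·3.379^(2/3)·√0.001901 = 542.3 ft³/s.
The larger discharge is 1329 ft³/s and the smaller is 542.3 ft³/s; the ratio is 2.45.

2.45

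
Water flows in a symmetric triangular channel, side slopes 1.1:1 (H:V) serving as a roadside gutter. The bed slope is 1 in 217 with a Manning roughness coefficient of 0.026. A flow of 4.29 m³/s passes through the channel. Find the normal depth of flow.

Manning's equation rearranged: A R^(2/3) = nQ / (1·√S) = 0.026 × 4.29 / (√0.004608) = 1.643.
At y = 1.05 m: A R^(2/3) = 0.6457 — too small.
At y = 1.49 m: A R^(2/3) = 1.642 — close enough.

y_n = 1.49 m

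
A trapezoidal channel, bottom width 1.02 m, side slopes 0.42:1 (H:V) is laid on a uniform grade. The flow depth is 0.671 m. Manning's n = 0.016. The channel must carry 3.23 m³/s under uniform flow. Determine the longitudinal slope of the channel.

S = 0.014

With bottom width b = 1.02 m and side slope z = 0.42: A = (b + zy)y = (1.02 + 0.42×0.671)×0.671 = 0.8735 m²; P = b + 2y√(1+z²) = 1.02 + 2×0.671×1.085 = 2.476 m.
Hydraulic radius R = A/P = 0.8735/2.476 = 0.3529 m.
From Manning's equation, S = [nQ / (1 A R^(2/3))]² = [0.016 × 3.23 / (1 × 0.8735 × 0.3529^(2/3))]² = 0.014.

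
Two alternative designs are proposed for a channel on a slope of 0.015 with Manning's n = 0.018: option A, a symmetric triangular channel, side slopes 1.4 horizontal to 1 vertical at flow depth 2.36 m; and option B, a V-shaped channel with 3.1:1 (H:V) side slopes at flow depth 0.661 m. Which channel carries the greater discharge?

channel A

Channel A: For a triangular section with side slope z = 1.4: A = zy² = 1.4×2.36² = 7.797 m²; P = 2y√(1+z²) = 2×2.36×1.72 = 8.121 m. Hydraulic radius R = A/P = 7.797/8.121 = 0.9602 m. Q_A = (1/0.018)·7.797·0.9602^(2/3)·√0.015 = 51.64 m³/s.
Channel B: For a triangular section with side slope z = 3.1: A = zy² = 3.1×0.661² = 1.354 m²; P = 2y√(1+z²) = 2×0.661×3.257 = 4.306 m. Hydraulic radius R = A/P = 1.354/4.306 = 0.3145 m. Q_B = (1/0.018)·1.354·0.3145^(2/3)·√0.015 = 4.262 m³/s.
Q_A = 51.64 m³/s vs Q_B = 4.262 m³/s, so channel A carries more.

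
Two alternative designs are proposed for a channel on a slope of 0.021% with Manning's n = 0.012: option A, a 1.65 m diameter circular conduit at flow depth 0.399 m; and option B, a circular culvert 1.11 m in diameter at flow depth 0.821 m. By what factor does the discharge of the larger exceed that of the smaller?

Channel A: For a circular section of diameter D = 1.65 m at depth y = 0.399 m, the central angle is θ = 2 arccos(1 − 2y/D) = 2.056 rad. Then A = (D²/8)(θ − sin θ) = 0.3988 m² and P = Dθ/2 = 1.697 m. Hydraulic radius R = A/P = 0.3988/1.697 = 0.2351 m. Q_A = (1/0.012)·0.3988·0.2351^(2/3)·√0.00021 = 0.1835 m³/s.
Channel B: For a circular section of diameter D = 1.11 m at depth y = 0.821 m, the central angle is θ = 2 arccos(1 − 2y/D) = 4.141 rad. Then A = (D²/8)(θ − sin θ) = 0.7674 m² and P = Dθ/2 = 2.298 m. Hydraulic radius R = A/P = 0.7674/2.298 = 0.3339 m. Q_B = (1/0.012)·0.7674·0.3339^(2/3)·√0.00021 = 0.446 m³/s.
The larger discharge is 0.446 m³/s and the smaller is 0.1835 m³/s; the ratio is 2.43.

2.43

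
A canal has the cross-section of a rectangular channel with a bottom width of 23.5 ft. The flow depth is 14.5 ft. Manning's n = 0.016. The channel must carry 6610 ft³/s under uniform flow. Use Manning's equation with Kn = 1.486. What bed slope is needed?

S = 0.0036

Flow area A = b·y = 23.5 × 14.5 = 340.8 ft². Wetted perimeter P = b + 2y = 23.5 + 2×14.5 = 52.5 ft.
Hydraulic radius R = A/P = 340.8/52.5 = 6.49 ft.
From Manning's equation, S = [nQ / (1.486 A R^(2/3))]² = [0.016 × 6610 / (1.486 × 340.8 × 6.49^(2/3))]² = 0.0036.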